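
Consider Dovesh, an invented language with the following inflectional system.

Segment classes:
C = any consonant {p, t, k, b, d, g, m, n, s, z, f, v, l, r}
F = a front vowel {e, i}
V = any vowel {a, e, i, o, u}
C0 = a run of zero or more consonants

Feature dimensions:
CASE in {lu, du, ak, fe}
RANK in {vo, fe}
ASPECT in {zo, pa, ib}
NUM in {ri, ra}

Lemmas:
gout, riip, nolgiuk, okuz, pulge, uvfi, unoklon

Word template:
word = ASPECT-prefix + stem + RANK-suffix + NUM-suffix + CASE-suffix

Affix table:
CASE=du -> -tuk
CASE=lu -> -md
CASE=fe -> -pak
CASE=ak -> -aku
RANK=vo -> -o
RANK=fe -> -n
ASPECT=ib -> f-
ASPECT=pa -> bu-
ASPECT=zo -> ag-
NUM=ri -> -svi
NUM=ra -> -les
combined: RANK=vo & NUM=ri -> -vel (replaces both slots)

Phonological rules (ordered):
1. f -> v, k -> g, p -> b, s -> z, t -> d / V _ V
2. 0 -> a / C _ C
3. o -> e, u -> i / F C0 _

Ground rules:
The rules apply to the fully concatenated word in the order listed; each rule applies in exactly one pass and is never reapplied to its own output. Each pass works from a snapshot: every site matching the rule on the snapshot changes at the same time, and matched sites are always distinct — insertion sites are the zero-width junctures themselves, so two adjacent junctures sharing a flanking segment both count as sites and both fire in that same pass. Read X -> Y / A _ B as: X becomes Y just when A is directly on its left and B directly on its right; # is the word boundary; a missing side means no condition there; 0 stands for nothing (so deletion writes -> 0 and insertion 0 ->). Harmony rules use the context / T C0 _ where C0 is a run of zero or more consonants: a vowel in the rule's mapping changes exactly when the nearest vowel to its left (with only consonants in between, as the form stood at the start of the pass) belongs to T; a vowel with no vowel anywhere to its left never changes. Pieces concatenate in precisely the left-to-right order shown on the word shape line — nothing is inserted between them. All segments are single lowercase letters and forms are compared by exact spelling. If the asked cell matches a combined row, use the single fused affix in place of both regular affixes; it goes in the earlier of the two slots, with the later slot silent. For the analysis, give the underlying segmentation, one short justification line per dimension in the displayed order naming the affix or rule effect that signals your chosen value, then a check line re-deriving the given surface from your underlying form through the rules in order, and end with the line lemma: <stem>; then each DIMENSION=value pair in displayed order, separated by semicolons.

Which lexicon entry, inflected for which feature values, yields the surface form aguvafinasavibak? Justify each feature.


underlying: ag-uvfi-n-svi-pak
CASE=fe - signalled by the affix -pak
RANK=fe - signalled by the affix -n
ASPECT=zo - signalled by the affix ag-
NUM=ri - signalled by the affix -svi
check: aguvfinsvipak -> aguvfinsvibak -> aguvafinasavibak -> aguvafinasavibak
lemma: uvfi; CASE=fe; RANK=fe; ASPECT=zo; NUM=ri


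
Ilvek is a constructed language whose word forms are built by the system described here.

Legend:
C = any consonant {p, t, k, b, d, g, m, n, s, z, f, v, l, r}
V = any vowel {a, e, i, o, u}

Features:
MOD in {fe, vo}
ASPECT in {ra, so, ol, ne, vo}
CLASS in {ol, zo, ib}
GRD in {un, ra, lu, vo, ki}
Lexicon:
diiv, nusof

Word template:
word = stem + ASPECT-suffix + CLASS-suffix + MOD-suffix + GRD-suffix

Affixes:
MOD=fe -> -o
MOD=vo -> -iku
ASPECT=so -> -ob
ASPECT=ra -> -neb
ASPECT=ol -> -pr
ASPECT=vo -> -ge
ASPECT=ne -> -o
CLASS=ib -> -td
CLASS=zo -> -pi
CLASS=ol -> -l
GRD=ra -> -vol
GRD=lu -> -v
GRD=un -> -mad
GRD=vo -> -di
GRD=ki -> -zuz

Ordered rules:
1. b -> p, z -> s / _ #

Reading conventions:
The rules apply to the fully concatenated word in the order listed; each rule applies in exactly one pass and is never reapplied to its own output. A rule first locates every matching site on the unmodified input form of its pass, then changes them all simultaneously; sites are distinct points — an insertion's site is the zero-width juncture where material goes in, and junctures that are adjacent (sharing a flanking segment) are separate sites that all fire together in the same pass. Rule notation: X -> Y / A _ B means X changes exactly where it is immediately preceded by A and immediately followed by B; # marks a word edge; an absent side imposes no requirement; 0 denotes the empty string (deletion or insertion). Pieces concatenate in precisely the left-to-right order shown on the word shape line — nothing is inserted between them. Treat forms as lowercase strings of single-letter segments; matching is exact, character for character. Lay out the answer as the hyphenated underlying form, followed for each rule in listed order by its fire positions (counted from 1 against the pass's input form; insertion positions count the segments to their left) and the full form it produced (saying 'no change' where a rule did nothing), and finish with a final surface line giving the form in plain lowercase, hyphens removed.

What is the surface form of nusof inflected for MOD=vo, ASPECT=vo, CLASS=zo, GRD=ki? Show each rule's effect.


underlying: nusof-ge-pi-iku-zuz
1. b -> p, z -> s / _ #: fires at position(s) 15: nusofgepiikuzus
surface: nusofgepiikuzus


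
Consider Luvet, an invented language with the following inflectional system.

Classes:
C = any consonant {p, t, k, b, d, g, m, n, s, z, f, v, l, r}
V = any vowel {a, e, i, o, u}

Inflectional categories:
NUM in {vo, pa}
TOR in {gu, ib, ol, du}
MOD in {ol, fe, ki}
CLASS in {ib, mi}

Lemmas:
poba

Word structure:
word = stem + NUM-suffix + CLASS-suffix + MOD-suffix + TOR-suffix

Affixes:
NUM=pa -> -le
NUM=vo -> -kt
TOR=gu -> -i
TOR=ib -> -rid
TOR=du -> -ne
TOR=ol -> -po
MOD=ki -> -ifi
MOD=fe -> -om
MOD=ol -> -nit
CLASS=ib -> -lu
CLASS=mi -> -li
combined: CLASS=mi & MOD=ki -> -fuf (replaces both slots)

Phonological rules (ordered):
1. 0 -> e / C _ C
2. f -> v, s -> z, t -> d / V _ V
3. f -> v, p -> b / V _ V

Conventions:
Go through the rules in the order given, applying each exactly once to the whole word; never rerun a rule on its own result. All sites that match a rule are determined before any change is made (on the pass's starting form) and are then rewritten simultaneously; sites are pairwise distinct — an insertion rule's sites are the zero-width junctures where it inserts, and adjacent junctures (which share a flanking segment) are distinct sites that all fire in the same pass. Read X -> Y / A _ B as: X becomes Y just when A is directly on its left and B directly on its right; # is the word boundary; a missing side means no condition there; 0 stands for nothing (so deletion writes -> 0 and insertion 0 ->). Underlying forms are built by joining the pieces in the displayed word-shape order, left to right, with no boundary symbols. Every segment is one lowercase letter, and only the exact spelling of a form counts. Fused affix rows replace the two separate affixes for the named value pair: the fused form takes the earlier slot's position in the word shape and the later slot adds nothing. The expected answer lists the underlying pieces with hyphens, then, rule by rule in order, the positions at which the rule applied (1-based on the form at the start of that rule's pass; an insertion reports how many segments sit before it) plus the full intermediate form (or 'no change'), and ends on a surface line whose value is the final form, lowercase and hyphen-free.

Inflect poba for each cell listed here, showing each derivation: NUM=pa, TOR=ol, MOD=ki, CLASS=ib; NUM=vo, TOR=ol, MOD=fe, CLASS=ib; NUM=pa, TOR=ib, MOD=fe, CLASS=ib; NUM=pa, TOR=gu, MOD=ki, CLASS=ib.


cell NUM=pa, TOR=ol, MOD=ki, CLASS=ib:
underlying: poba-le-lu-ifi-po
1. 0 -> e / C _ C: no change
2. f -> v, s -> z, t -> d / V _ V: fires at position(s) 10: pobaleluivipo
3. f -> v, p -> b / V _ V: fires at position(s) 12: pobaleluivibo
surface: pobaleluivibo

cell NUM=vo, TOR=ol, MOD=fe, CLASS=ib:
underlying: poba-kt-lu-om-po
1. 0 -> e / C _ C: inserts after position(s) 5, 6, 10: pobaketeluomepo
2. f -> v, s -> z, t -> d / V _ V: fires at position(s) 7: pobakedeluomepo
3. f -> v, p -> b / V _ V: fires at position(s) 14: pobakedeluomebo
surface: pobakedeluomebo

cell NUM=pa, TOR=ib, MOD=fe, CLASS=ib:
underlying: poba-le-lu-om-rid
1. 0 -> e / C _ C: inserts after position(s) 10: pobaleluomerid
2. f -> v, s -> z, t -> d / V _ V: no change
3. f -> v, p -> b / V _ V: no change
surface: pobaleluomerid

cell NUM=pa, TOR=gu, MOD=ki, CLASS=ib:
underlying: poba-le-lu-ifi-i
1. 0 -> e / C _ C: no change
2. f -> v, s -> z, t -> d / V _ V: fires at position(s) 10: pobaleluivii
3. f -> v, p -> b / V _ V: no change
surface: pobaleluivii


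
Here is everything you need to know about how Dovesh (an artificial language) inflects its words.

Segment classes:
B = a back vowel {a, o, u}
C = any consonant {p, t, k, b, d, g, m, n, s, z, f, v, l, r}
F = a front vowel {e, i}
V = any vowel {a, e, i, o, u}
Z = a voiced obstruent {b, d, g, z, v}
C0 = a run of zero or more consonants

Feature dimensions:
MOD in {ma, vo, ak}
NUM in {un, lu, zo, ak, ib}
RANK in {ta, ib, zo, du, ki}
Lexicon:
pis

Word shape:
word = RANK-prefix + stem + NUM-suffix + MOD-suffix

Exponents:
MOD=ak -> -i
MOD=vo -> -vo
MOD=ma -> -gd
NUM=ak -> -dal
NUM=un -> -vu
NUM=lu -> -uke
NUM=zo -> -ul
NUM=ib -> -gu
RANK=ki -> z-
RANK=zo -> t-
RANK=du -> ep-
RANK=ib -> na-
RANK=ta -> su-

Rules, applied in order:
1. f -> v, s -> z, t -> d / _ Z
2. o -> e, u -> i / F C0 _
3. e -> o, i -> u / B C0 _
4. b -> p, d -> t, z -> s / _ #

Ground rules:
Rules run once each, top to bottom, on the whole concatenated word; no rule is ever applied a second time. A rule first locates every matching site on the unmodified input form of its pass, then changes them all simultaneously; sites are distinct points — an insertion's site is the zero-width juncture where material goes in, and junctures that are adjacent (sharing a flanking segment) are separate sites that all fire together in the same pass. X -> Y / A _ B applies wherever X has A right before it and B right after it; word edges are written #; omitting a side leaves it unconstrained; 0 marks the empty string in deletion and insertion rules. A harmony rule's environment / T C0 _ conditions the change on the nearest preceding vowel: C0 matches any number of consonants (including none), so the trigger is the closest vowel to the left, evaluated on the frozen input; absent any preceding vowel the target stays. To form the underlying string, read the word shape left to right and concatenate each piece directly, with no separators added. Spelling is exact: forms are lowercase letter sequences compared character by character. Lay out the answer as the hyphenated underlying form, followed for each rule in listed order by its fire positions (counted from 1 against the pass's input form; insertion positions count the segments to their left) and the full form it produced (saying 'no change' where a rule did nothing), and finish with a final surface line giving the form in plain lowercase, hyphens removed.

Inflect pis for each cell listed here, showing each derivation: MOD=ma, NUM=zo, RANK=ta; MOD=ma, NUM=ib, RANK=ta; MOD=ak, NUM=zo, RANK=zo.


cell MOD=ma, NUM=zo, RANK=ta:
underlying: su-pis-ul-gd
1. f -> v, s -> z, t -> d / _ Z: no change
2. o -> e, u -> i / F C0 _: fires at position(s) 6: supisilgd
3. e -> o, i -> u / B C0 _: fires at position(s) 4: supusilgd
4. b -> p, d -> t, z -> s / _ #: fires at position(s) 9: supusilgt
surface: supusilgt

cell MOD=ma, NUM=ib, RANK=ta:
underlying: su-pis-gu-gd
1. f -> v, s -> z, t -> d / _ Z: fires at position(s) 5: supizgugd
2. o -> e, u -> i / F C0 _: fires at position(s) 7: supizgigd
3. e -> o, i -> u / B C0 _: fires at position(s) 4: supuzgigd
4. b -> p, d -> t, z -> s / _ #: fires at position(s) 9: supuzgigt
surface: supuzgigt

cell MOD=ak, NUM=zo, RANK=zo:
underlying: t-pis-ul-i
1. f -> v, s -> z, t -> d / _ Z: no change
2. o -> e, u -> i / F C0 _: fires at position(s) 5: tpisili
3. e -> o, i -> u / B C0 _: no change
4. b -> p, d -> t, z -> s / _ #: no change
surface: tpisili


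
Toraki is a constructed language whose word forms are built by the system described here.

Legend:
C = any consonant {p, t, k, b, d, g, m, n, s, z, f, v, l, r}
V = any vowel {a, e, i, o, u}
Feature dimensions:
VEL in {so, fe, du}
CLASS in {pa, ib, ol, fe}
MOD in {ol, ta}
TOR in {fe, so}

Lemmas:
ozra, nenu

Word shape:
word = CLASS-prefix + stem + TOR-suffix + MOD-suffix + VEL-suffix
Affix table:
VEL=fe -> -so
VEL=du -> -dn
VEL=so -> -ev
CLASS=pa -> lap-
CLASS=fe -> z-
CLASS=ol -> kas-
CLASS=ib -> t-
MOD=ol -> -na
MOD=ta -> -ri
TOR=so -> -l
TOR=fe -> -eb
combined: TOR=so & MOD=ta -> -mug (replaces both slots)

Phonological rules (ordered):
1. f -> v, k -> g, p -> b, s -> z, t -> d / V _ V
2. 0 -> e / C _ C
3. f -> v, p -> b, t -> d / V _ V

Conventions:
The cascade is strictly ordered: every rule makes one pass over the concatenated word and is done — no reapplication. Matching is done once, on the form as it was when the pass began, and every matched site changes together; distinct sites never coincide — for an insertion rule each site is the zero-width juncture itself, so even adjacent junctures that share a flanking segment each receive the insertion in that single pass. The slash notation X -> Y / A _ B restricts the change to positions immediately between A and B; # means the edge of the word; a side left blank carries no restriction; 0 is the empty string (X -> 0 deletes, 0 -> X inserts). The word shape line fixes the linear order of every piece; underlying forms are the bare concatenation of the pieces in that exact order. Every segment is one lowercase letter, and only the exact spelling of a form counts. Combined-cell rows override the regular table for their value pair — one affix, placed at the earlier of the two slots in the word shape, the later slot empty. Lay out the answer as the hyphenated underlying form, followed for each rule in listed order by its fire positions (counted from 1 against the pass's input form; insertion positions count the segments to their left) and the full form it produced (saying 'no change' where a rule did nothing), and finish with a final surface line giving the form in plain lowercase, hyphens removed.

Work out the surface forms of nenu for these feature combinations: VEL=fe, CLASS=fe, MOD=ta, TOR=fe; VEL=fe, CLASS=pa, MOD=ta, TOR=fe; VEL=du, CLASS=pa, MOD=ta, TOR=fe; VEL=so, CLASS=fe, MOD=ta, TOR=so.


cell VEL=fe, CLASS=fe, MOD=ta, TOR=fe:
underlying: z-nenu-eb-ri-so
1. f -> v, k -> g, p -> b, s -> z, t -> d / V _ V: fires at position(s) 10: znenuebrizo
2. 0 -> e / C _ C: inserts after position(s) 1, 7: zenenueberizo
3. f -> v, p -> b, t -> d / V _ V: no change
surface: zenenueberizo

cell VEL=fe, CLASS=pa, MOD=ta, TOR=fe:
underlying: lap-nenu-eb-ri-so
1. f -> v, k -> g, p -> b, s -> z, t -> d / V _ V: fires at position(s) 12: lapnenuebrizo
2. 0 -> e / C _ C: inserts after position(s) 3, 9: lapenenueberizo
3. f -> v, p -> b, t -> d / V _ V: fires at position(s) 3: labenenueberizo
surface: labenenueberizo

cell VEL=du, CLASS=pa, MOD=ta, TOR=fe:
underlying: lap-nenu-eb-ri-dn
1. f -> v, k -> g, p -> b, s -> z, t -> d / V _ V: no change
2. 0 -> e / C _ C: inserts after position(s) 3, 9, 12: lapenenueberiden
3. f -> v, p -> b, t -> d / V _ V: fires at position(s) 3: labenenueberiden
surface: labenenueberiden

cell VEL=so, CLASS=fe, MOD=ta, TOR=so:
underlying: z-nenu-mug-ev
1. f -> v, k -> g, p -> b, s -> z, t -> d / V _ V: no change
2. 0 -> e / C _ C: inserts after position(s) 1: zenenumugev
3. f -> v, p -> b, t -> d / V _ V: no change
surface: zenenumugev


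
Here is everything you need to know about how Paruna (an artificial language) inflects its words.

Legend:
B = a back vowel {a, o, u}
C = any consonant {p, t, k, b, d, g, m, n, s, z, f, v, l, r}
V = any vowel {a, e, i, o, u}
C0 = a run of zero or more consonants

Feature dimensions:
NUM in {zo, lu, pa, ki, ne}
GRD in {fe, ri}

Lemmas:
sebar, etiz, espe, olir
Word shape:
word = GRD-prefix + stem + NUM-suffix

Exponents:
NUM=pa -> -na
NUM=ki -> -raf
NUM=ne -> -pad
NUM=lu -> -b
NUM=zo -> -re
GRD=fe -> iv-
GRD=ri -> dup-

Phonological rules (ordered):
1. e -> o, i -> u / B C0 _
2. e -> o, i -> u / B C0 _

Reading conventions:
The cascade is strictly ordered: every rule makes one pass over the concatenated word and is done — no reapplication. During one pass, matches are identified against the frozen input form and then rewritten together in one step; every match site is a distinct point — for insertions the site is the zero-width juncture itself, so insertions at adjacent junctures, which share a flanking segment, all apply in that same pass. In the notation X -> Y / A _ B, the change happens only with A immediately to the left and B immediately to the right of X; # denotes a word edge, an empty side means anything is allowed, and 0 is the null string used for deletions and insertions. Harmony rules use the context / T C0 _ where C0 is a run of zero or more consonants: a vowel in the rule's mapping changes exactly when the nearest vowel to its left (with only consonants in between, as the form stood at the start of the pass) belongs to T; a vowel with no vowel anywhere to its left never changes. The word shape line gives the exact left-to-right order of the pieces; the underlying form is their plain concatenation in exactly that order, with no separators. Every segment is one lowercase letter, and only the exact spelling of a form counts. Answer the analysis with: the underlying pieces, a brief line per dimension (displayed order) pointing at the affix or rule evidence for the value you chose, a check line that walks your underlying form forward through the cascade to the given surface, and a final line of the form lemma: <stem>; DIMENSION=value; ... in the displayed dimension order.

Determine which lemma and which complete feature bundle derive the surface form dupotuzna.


underlying: dup-etiz-na
NUM=pa - signalled by the affix -na
GRD=ri - signalled by the affix dup-
check: dupetizna -> dupotizna -> dupotuzna
lemma: etiz; NUM=pa; GRD=ri


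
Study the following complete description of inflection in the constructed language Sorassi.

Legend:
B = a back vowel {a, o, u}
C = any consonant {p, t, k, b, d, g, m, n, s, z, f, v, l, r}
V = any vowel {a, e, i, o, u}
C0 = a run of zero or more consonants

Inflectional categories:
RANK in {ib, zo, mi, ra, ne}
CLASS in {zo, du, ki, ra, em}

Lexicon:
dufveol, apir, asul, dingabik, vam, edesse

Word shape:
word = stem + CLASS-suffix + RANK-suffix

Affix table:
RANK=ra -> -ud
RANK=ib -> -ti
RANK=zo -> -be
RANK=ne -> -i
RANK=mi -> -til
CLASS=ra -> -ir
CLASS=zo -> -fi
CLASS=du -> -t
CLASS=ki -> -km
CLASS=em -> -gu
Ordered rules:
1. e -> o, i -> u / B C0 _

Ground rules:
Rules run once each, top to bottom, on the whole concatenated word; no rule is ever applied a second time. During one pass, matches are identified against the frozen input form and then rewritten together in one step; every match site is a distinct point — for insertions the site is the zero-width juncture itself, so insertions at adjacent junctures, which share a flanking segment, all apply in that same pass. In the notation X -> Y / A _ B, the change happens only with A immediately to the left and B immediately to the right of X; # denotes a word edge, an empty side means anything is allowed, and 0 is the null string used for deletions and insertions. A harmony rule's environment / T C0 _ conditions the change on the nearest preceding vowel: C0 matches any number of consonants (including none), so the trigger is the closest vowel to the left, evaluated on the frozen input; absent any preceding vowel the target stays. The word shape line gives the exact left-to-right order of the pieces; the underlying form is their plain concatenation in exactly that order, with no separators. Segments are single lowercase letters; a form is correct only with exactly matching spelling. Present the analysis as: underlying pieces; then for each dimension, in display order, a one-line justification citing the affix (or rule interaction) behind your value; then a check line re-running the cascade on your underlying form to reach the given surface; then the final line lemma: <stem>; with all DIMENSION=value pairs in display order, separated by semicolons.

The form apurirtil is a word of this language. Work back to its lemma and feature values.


underlying: apir-ir-til
RANK=mi - signalled by the affix -til
CLASS=ra - signalled by the affix -ir
check: apirirtil -> apurirtil
lemma: apir; RANK=mi; CLASS=ra


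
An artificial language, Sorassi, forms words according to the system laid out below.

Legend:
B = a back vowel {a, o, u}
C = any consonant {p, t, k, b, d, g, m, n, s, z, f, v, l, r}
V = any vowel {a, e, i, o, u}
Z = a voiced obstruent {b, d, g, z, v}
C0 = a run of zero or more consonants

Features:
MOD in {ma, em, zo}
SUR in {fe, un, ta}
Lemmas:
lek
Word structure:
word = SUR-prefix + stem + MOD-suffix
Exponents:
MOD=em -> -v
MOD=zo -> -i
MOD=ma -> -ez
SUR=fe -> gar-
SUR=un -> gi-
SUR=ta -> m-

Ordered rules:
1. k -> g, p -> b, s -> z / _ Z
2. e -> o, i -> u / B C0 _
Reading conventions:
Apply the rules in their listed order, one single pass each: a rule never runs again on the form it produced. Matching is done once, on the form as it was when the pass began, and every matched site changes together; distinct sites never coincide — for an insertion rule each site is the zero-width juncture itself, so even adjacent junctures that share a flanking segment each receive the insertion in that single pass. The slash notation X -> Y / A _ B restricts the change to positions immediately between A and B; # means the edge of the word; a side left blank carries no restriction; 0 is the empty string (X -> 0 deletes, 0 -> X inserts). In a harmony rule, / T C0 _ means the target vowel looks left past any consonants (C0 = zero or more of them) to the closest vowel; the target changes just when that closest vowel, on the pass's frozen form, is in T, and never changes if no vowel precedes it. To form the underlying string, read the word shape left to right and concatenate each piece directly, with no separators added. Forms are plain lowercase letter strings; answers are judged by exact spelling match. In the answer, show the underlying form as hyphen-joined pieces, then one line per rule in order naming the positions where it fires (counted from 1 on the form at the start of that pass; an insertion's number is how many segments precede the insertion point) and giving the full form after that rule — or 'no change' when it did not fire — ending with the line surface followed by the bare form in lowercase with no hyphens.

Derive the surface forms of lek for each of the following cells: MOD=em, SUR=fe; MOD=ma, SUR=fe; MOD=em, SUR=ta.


cell MOD=em, SUR=fe:
underlying: gar-lek-v
1. k -> g, p -> b, s -> z / _ Z: fires at position(s) 6: garlegv
2. e -> o, i -> u / B C0 _: fires at position(s) 5: garlogv
surface: garlogv

cell MOD=ma, SUR=fe:
underlying: gar-lek-ez
1. k -> g, p -> b, s -> z / _ Z: no change
2. e -> o, i -> u / B C0 _: fires at position(s) 5: garlokez
surface: garlokez

cell MOD=em, SUR=ta:
underlying: m-lek-v
1. k -> g, p -> b, s -> z / _ Z: fires at position(s) 4: mlegv
2. e -> o, i -> u / B C0 _: no change
surface: mlegv


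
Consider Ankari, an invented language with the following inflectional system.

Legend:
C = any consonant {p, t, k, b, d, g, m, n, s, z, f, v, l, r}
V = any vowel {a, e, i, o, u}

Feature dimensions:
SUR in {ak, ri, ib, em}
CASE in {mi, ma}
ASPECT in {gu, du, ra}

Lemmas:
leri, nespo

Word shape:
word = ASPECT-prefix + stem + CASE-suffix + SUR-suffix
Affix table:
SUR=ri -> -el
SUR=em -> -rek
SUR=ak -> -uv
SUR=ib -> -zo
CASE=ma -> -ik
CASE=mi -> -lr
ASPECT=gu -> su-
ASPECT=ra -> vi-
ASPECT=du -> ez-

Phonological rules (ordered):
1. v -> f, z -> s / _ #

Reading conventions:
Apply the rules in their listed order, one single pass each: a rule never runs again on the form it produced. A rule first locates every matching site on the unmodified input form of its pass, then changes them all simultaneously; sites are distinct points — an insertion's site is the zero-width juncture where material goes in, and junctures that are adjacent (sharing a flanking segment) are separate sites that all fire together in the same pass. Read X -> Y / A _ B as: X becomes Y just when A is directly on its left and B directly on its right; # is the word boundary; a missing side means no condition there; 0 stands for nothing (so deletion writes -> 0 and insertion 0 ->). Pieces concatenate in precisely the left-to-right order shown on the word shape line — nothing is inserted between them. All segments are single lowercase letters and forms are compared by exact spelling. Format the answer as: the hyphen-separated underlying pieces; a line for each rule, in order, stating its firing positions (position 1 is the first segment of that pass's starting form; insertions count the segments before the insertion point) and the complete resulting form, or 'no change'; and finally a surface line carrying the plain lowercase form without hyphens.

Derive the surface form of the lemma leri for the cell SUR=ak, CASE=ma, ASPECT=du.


underlying: ez-leri-ik-uv
1. v -> f, z -> s / _ #: fires at position(s) 10: ezleriikuf
surface: ezleriikuf


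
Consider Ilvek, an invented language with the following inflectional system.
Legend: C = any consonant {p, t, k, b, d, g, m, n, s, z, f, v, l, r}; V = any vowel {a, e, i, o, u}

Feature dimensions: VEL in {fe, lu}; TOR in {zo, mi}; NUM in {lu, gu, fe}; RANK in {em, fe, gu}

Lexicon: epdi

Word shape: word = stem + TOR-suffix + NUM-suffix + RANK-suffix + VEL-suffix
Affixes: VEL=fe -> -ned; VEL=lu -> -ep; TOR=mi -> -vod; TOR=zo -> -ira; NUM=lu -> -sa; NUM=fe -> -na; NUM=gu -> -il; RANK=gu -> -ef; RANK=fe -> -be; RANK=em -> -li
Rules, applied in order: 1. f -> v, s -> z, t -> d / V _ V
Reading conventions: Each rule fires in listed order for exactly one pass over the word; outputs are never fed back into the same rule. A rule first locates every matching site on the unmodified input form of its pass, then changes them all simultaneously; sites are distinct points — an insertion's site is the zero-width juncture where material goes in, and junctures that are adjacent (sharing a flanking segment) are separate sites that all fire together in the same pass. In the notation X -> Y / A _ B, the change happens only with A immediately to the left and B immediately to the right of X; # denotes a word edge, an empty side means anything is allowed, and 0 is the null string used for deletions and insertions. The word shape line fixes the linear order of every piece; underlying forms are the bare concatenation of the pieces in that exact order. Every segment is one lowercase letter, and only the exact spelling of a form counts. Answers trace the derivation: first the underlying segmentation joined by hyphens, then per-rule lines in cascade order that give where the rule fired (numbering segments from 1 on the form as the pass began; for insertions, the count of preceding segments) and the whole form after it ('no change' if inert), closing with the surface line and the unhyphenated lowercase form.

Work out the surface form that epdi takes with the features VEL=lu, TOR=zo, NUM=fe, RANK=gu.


underlying: epdi-ira-na-ef-ep
1. f -> v, s -> z, t -> d / V _ V: fires at position(s) 11: epdiiranaevep
surface: epdiiranaevep


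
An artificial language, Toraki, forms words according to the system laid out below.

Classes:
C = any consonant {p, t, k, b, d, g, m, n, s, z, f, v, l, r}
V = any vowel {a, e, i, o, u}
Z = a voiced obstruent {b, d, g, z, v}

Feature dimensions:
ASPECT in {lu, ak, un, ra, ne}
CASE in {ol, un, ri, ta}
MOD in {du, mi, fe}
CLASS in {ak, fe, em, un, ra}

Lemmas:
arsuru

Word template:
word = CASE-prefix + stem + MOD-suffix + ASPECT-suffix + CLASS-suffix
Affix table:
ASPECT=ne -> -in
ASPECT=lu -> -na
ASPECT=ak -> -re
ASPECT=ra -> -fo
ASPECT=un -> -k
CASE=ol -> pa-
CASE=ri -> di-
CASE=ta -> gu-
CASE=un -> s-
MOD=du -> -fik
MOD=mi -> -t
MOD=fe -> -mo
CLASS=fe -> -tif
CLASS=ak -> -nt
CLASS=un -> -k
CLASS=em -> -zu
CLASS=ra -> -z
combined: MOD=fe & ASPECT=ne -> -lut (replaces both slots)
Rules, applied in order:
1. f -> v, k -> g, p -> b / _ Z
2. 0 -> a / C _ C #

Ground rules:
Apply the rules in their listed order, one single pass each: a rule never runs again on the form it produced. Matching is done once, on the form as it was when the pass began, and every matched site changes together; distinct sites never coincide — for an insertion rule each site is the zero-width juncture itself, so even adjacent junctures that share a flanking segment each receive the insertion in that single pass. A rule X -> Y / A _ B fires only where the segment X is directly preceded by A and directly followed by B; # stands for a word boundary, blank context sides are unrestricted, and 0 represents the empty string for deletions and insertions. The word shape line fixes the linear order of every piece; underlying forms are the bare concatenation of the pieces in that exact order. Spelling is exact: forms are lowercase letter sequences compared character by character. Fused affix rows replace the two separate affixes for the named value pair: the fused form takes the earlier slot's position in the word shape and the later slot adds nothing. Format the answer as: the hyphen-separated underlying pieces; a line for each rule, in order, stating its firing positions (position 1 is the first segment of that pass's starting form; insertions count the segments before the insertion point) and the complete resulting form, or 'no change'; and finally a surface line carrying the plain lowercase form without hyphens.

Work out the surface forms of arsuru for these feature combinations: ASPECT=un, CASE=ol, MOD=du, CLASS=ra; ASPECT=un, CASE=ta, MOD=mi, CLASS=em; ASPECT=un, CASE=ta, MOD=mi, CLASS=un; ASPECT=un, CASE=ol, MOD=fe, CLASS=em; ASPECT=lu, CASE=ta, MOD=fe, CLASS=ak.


cell ASPECT=un, CASE=ol, MOD=du, CLASS=ra:
underlying: pa-arsuru-fik-k-z
1. f -> v, k -> g, p -> b / _ Z: fires at position(s) 12: paarsurufikgz
2. 0 -> a / C _ C #: inserts after position(s) 12: paarsurufikgaz
surface: paarsurufikgaz

cell ASPECT=un, CASE=ta, MOD=mi, CLASS=em:
underlying: gu-arsuru-t-k-zu
1. f -> v, k -> g, p -> b / _ Z: fires at position(s) 10: guarsurutgzu
2. 0 -> a / C _ C #: no change
surface: guarsurutgzu

cell ASPECT=un, CASE=ta, MOD=mi, CLASS=un:
underlying: gu-arsuru-t-k-k
1. f -> v, k -> g, p -> b / _ Z: no change
2. 0 -> a / C _ C #: inserts after position(s) 10: guarsurutkak
surface: guarsurutkak

cell ASPECT=un, CASE=ol, MOD=fe, CLASS=em:
underlying: pa-arsuru-mo-k-zu
1. f -> v, k -> g, p -> b / _ Z: fires at position(s) 11: paarsurumogzu
2. 0 -> a / C _ C #: no change
surface: paarsurumogzu

cell ASPECT=lu, CASE=ta, MOD=fe, CLASS=ak:
underlying: gu-arsuru-mo-na-nt
1. f -> v, k -> g, p -> b / _ Z: no change
2. 0 -> a / C _ C #: inserts after position(s) 13: guarsurumonanat
surface: guarsurumonanat


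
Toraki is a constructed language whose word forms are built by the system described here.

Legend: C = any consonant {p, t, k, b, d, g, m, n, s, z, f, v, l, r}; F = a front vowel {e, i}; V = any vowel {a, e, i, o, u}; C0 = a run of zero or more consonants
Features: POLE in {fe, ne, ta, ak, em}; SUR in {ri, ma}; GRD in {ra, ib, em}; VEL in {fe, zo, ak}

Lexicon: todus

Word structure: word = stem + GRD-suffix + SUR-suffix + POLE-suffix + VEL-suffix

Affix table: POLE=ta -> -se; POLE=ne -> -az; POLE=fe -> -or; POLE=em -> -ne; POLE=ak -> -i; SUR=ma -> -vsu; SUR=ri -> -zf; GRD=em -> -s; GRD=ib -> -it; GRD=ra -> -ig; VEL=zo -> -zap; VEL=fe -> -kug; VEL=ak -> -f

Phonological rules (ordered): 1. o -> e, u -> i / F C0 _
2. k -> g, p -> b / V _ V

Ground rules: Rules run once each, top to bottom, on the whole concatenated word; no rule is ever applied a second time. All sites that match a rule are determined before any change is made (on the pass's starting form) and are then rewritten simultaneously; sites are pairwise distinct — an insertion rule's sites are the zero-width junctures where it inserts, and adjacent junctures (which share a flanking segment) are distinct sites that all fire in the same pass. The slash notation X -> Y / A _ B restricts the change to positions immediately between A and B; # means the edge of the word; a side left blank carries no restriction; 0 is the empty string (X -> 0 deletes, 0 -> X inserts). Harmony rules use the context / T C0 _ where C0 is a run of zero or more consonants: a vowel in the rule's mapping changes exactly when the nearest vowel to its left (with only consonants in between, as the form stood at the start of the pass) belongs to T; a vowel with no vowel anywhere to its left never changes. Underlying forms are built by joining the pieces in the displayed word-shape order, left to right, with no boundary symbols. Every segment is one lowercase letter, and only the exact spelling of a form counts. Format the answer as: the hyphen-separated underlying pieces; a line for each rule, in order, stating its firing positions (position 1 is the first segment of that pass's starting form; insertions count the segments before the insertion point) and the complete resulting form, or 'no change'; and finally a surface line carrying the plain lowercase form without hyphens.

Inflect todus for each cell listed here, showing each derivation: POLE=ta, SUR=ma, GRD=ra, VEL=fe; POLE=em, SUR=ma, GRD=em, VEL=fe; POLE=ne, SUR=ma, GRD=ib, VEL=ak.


cell POLE=ta, SUR=ma, GRD=ra, VEL=fe:
underlying: todus-ig-vsu-se-kug
1. o -> e, u -> i / F C0 _: fires at position(s) 10, 14: todusigvsisekig
2. k -> g, p -> b / V _ V: fires at position(s) 13: todusigvsisegig
surface: todusigvsisegig

cell POLE=em, SUR=ma, GRD=em, VEL=fe:
underlying: todus-s-vsu-ne-kug
1. o -> e, u -> i / F C0 _: fires at position(s) 13: todussvsunekig
2. k -> g, p -> b / V _ V: fires at position(s) 12: todussvsunegig
surface: todussvsunegig

cell POLE=ne, SUR=ma, GRD=ib, VEL=ak:
underlying: todus-it-vsu-az-f
1. o -> e, u -> i / F C0 _: fires at position(s) 10: todusitvsiazf
2. k -> g, p -> b / V _ V: no change
surface: todusitvsiazf


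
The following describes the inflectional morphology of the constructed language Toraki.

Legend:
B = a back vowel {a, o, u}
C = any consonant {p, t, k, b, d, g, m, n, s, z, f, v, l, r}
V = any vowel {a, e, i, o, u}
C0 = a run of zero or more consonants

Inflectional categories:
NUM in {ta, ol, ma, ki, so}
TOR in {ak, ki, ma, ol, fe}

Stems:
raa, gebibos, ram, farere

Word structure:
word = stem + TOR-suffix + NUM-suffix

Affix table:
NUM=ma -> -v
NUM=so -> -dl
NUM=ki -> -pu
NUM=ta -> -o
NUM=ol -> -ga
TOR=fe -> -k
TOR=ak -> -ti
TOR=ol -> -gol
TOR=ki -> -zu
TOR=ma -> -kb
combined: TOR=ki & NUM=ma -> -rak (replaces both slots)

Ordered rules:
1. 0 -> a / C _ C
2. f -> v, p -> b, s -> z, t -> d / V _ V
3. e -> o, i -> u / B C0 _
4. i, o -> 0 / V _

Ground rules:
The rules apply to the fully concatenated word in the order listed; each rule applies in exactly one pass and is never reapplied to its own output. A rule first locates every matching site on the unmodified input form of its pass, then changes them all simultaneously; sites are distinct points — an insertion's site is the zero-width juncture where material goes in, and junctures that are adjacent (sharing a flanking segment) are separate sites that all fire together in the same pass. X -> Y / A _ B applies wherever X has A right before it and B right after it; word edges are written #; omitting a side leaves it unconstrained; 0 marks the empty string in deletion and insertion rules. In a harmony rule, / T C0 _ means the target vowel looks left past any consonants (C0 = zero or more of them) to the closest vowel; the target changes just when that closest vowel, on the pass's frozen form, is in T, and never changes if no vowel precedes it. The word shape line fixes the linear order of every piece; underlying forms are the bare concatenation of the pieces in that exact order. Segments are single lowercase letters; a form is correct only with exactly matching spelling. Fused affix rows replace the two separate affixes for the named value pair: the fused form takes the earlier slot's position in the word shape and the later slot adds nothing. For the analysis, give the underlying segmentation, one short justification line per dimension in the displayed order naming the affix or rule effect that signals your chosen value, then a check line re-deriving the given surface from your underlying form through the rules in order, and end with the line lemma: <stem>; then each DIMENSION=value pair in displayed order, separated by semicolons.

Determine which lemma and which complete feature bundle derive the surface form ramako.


underlying: ram-k-o
NUM=ta - signalled by the affix -o
TOR=fe - signalled by the affix -k
check: ramko -> ramako -> ramako -> ramako -> ramako
lemma: ram; NUM=ta; TOR=fe


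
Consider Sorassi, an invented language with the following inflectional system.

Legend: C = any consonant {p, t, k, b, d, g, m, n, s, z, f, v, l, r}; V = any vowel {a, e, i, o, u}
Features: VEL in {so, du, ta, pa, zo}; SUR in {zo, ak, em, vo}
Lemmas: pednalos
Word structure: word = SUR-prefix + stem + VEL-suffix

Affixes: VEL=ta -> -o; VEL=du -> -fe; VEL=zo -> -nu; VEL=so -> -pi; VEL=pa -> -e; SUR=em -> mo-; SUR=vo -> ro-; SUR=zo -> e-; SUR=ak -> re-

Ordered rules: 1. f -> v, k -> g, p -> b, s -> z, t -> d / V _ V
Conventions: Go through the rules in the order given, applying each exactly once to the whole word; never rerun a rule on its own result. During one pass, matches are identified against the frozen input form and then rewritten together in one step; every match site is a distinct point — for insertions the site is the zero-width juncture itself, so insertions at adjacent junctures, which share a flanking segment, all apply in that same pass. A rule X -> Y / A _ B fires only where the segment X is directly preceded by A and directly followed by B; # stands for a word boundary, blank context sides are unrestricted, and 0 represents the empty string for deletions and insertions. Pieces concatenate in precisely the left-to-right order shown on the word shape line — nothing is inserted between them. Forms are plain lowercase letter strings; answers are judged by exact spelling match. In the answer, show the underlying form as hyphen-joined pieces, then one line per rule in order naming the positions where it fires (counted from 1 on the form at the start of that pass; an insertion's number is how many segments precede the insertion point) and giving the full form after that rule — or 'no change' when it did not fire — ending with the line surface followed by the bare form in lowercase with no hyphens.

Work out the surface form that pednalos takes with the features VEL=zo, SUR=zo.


underlying: e-pednalos-nu
1. f -> v, k -> g, p -> b, s -> z, t -> d / V _ V: fires at position(s) 2: ebednalosnu
surface: ebednalosnu


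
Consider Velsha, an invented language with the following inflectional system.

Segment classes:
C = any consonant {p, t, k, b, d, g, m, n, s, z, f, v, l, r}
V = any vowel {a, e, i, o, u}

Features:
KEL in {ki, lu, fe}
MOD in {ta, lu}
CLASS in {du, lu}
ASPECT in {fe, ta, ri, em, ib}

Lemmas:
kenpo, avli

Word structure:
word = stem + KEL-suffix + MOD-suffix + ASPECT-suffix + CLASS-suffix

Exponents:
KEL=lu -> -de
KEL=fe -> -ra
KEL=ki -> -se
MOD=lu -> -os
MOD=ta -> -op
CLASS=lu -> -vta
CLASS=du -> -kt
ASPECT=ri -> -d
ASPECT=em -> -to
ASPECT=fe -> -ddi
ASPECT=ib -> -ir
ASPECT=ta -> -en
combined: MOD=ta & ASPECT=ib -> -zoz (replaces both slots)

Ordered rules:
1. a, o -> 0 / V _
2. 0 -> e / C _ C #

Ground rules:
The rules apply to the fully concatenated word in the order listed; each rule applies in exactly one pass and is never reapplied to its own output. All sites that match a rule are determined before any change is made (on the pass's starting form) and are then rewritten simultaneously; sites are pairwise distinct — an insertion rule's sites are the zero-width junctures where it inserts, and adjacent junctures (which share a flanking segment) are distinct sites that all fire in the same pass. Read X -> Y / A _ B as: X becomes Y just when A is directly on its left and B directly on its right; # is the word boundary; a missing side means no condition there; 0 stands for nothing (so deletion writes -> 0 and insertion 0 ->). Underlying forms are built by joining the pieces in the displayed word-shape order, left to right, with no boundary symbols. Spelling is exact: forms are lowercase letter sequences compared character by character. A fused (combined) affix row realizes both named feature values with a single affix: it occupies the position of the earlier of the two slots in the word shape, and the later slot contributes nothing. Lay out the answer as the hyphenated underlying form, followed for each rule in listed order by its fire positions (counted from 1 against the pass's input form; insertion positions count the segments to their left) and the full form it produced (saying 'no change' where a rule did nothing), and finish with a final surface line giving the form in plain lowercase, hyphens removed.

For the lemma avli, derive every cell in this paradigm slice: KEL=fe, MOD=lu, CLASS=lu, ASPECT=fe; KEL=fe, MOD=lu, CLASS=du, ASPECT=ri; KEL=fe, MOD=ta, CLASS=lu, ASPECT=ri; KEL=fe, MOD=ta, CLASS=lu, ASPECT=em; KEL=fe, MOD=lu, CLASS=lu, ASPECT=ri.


cell KEL=fe, MOD=lu, CLASS=lu, ASPECT=fe:
underlying: avli-ra-os-ddi-vta
1. a, o -> 0 / V _: fires at position(s) 7: avlirasddivta
2. 0 -> e / C _ C #: no change
surface: avlirasddivta

cell KEL=fe, MOD=lu, CLASS=du, ASPECT=ri:
underlying: avli-ra-os-d-kt
1. a, o -> 0 / V _: fires at position(s) 7: avlirasdkt
2. 0 -> e / C _ C #: inserts after position(s) 9: avlirasdket
surface: avlirasdket

cell KEL=fe, MOD=ta, CLASS=lu, ASPECT=ri:
underlying: avli-ra-op-d-vta
1. a, o -> 0 / V _: fires at position(s) 7: avlirapdvta
2. 0 -> e / C _ C #: no change
surface: avlirapdvta

cell KEL=fe, MOD=ta, CLASS=lu, ASPECT=em:
underlying: avli-ra-op-to-vta
1. a, o -> 0 / V _: fires at position(s) 7: avliraptovta
2. 0 -> e / C _ C #: no change
surface: avliraptovta

cell KEL=fe, MOD=lu, CLASS=lu, ASPECT=ri:
underlying: avli-ra-os-d-vta
1. a, o -> 0 / V _: fires at position(s) 7: avlirasdvta
2. 0 -> e / C _ C #: no change
surface: avlirasdvta
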